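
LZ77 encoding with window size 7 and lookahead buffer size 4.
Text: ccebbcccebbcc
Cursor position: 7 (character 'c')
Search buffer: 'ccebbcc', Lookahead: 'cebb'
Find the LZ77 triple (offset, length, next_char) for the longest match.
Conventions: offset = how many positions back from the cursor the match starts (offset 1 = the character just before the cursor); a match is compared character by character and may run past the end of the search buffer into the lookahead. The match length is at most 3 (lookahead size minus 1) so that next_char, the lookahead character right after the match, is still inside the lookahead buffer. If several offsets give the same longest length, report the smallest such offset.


Try each offset into the search buffer:
  offset=1 (pos 6, char 'c'): match length 1
  offset=2 (pos 5, char 'c'): match length 1
  offset=3 (pos 4, char 'b'): match length 0
  offset=4 (pos 3, char 'b'): match length 0
  offset=5 (pos 2, char 'e'): match length 0
  offset=6 (pos 1, char 'c'): match length 3
  offset=7 (pos 0, char 'c'): match length 1
Longest match has length 3 at offset 6.
next_char = character at position 7 + 3 = 10 -> 'b'

Best match: offset=6, length=3 (matching 'ceb' starting at position 1)
LZ77 triple: (6, 3, 'b')


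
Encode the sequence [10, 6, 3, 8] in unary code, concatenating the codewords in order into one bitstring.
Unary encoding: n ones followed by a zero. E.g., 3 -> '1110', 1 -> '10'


Encode each number as n ones followed by a terminating 0:
  10 -> 11111111110 (11 bits)
  6 -> 1111110 (7 bits)
  3 -> 1110 (4 bits)
  8 -> 111111110 (9 bits)
Total length = 11 + 7 + 4 + 9 = 31 bits.

Unary([10, 6, 3, 8]) = 1111111111011111101110111111110 (31 bits)


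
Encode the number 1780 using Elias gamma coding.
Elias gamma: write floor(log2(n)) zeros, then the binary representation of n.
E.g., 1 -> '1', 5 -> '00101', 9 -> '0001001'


num_bits = floor(log2(1780)) + 1 = 11
leading_zeros = num_bits - 1 = 10
binary(1780) = 11011110100

Elias gamma(1780) = '0000000000' + '11011110100' = 000000000011011110100 (21 bits)


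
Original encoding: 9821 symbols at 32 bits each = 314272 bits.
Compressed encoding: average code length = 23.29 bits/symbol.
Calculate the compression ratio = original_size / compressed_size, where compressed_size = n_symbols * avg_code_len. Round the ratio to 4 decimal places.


original_size = n_symbols * orig_bits = 9821 * 32 = 314272 bits
compressed_size = n_symbols * avg_code_len = 9821 * 23.29 = 228731.09 bits
ratio = original_size / compressed_size = 314272 / 228731.09 = 1.374

Compression ratio = 1.374


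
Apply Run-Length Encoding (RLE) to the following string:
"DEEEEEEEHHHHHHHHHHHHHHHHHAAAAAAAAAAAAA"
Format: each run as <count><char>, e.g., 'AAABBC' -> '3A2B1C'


Scanning runs left to right:
  i=0: run of 'D' x 1 -> '1D'
  i=1: run of 'E' x 7 -> '7E'
  i=8: run of 'H' x 17 -> '17H'
  i=25: run of 'A' x 13 -> '13A'

RLE = 1D7E17H13A


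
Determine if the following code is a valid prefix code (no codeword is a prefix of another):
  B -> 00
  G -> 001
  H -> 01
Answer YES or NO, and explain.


Checking each pair (does one codeword prefix another?):
  B='00' vs G='001': prefix -- VIOLATION

NO -- this is NOT a valid prefix code. B (00) is a prefix of G (001).


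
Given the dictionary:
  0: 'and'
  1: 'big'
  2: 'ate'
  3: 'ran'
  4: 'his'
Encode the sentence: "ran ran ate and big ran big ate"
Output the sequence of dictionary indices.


Look up each word in the dictionary:
  'ran' -> 3
  'ran' -> 3
  'ate' -> 2
  'and' -> 0
  'big' -> 1
  'ran' -> 3
  'big' -> 1
  'ate' -> 2

Encoded: [3, 3, 2, 0, 1, 3, 1, 2]


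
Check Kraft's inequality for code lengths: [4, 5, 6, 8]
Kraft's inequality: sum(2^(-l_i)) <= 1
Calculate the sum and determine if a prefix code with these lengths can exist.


Sum = 2^(-4) + 2^(-5) + 2^(-6) + 2^(-8)
    = 0.0625 + 0.03125 + 0.015625 + 0.00390625
    = 29/256 = 0.11328125
Since 0.11328125 <= 1, Kraft's inequality IS satisfied.
A prefix code with these lengths CAN exist.

Kraft sum = 0.11328125. Satisfied.


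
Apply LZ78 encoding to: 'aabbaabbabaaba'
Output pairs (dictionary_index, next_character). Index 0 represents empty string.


LZ78 encoding steps:
Dictionary: {0: ''}
Step 1: w='' (idx 0), next='a' -> output (0, 'a'), add 'a' as idx 1
Step 2: w='a' (idx 1), next='b' -> output (1, 'b'), add 'ab' as idx 2
Step 3: w='' (idx 0), next='b' -> output (0, 'b'), add 'b' as idx 3
Step 4: w='a' (idx 1), next='a' -> output (1, 'a'), add 'aa' as idx 4
Step 5: w='b' (idx 3), next='b' -> output (3, 'b'), add 'bb' as idx 5
Step 6: w='ab' (idx 2), next='a' -> output (2, 'a'), add 'aba' as idx 6
Step 7: w='aba' (idx 6), end of input -> output (6, '')


Encoded: [(0, 'a'), (1, 'b'), (0, 'b'), (1, 'a'), (3, 'b'), (2, 'a'), (6, '')]


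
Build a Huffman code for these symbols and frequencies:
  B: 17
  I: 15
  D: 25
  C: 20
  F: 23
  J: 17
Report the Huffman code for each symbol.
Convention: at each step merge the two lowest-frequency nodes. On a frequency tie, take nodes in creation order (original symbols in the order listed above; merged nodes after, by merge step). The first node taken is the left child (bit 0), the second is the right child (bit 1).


Huffman tree construction:
Step 1: Merge I(15) + B(17) = 32
Step 2: Merge J(17) + C(20) = 37
Step 3: Merge F(23) + D(25) = 48
Step 4: Merge (I+B)(32) + (J+C)(37) = 69
Step 5: Merge (F+D)(48) + ((I+B)+(J+C))(69) = 117
Read each symbol's code off the tree from the root (left child = 0, right child = 1).

Codes:
  B: 101 (length 3)
  I: 100 (length 3)
  D: 01 (length 2)
  C: 111 (length 3)
  F: 00 (length 2)
  J: 110 (length 3)
Average code length: 303/117 = 2.5897 bits/symbol


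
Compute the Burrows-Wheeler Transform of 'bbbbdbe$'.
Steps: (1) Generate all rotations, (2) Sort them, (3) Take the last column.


Rotations (sorted):
  0: $bbbbdbe -> last char: e
  1: bbbbdbe$ -> last char: $
  2: bbbdbe$b -> last char: b
  3: bbdbe$bb -> last char: b
  4: bdbe$bbb -> last char: b
  5: be$bbbbd -> last char: d
  6: dbe$bbbb -> last char: b
  7: e$bbbbdb -> last char: b


BWT = e$bbbdbb


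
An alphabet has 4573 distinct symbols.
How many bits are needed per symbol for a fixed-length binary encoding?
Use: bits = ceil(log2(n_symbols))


log2(4573) = 12.1589
Bracket: 2^12 = 4096 < 4573 <= 2^13 = 8192
So ceil(log2(4573)) = 13

bits = ceil(log2(4573)) = ceil(12.1589) = 13 bits


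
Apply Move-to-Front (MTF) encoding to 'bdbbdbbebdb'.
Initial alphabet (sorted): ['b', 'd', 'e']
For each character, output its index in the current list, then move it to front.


MTF encoding:
'b': index 0 in ['b', 'd', 'e'] -> ['b', 'd', 'e']
'd': index 1 in ['b', 'd', 'e'] -> ['d', 'b', 'e']
'b': index 1 in ['d', 'b', 'e'] -> ['b', 'd', 'e']
'b': index 0 in ['b', 'd', 'e'] -> ['b', 'd', 'e']
'd': index 1 in ['b', 'd', 'e'] -> ['d', 'b', 'e']
'b': index 1 in ['d', 'b', 'e'] -> ['b', 'd', 'e']
'b': index 0 in ['b', 'd', 'e'] -> ['b', 'd', 'e']
'e': index 2 in ['b', 'd', 'e'] -> ['e', 'b', 'd']
'b': index 1 in ['e', 'b', 'd'] -> ['b', 'e', 'd']
'd': index 2 in ['b', 'e', 'd'] -> ['d', 'b', 'e']
'b': index 1 in ['d', 'b', 'e'] -> ['b', 'd', 'e']


Output: [0, 1, 1, 0, 1, 1, 0, 2, 1, 2, 1]


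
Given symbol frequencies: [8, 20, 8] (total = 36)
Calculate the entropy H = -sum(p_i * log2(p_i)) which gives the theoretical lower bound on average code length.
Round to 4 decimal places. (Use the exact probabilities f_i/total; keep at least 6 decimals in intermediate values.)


Per-symbol terms -p_i * log2(p_i) with p_i = f_i/36:
  p = 8/36 = 0.222222: log2(p) = -2.169925, -p*log2(p) = 0.482206
  p = 20/36 = 0.555556: log2(p) = -0.847997, -p*log2(p) = 0.471109
  p = 8/36 = 0.222222: log2(p) = -2.169925, -p*log2(p) = 0.482206
H = 0.482206 + 0.471109 + 0.482206 = 1.435521

H = 1.4355 bits/symbol


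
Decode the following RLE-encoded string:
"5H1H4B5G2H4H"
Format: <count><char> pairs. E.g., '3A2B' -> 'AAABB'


Expanding each <count><char> pair:
  5H -> 'HHHHH'
  1H -> 'H'
  4B -> 'BBBB'
  5G -> 'GGGGG'
  2H -> 'HH'
  4H -> 'HHHH'

Decoded = HHHHHHBBBBGGGGGHHHHHH


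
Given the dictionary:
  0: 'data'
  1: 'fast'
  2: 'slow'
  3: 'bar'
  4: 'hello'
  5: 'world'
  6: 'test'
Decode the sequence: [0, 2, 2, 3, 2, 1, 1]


Look up each index in the dictionary:
  0 -> 'data'
  2 -> 'slow'
  2 -> 'slow'
  3 -> 'bar'
  2 -> 'slow'
  1 -> 'fast'
  1 -> 'fast'

Decoded: "data slow slow bar slow fast fast"


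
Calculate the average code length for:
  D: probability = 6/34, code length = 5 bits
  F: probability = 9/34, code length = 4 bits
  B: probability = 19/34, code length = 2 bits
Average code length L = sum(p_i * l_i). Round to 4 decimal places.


Weighted contributions p_i * l_i:
  D: (6/34) * 5 = 30/34
  F: (9/34) * 4 = 36/34
  B: (19/34) * 2 = 38/34
Sum = (30 + 36 + 38)/34 = 104/34

L = 104/34 = 3.0588 bits/symbol


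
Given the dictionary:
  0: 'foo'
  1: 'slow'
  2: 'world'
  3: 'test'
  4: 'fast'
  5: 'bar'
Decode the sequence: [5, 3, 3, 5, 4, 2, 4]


Look up each index in the dictionary:
  5 -> 'bar'
  3 -> 'test'
  3 -> 'test'
  5 -> 'bar'
  4 -> 'fast'
  2 -> 'world'
  4 -> 'fast'

Decoded: "bar test test bar fast world fast"


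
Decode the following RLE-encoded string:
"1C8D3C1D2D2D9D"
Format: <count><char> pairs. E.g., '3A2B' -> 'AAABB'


Expanding each <count><char> pair:
  1C -> 'C'
  8D -> 'DDDDDDDD'
  3C -> 'CCC'
  1D -> 'D'
  2D -> 'DD'
  2D -> 'DD'
  9D -> 'DDDDDDDDD'

Decoded = CDDDDDDDDCCCDDDDDDDDDDDDDD


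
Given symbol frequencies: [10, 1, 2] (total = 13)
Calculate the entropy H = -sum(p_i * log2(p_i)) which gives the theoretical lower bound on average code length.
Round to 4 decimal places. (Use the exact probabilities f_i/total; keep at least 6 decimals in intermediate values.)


Per-symbol terms -p_i * log2(p_i) with p_i = f_i/13:
  p = 10/13 = 0.769231: log2(p) = -0.378512, -p*log2(p) = 0.291163
  p = 1/13 = 0.076923: log2(p) = -3.700440, -p*log2(p) = 0.284649
  p = 2/13 = 0.153846: log2(p) = -2.700440, -p*log2(p) = 0.415452
H = 0.291163 + 0.284649 + 0.415452 = 0.991264

H = 0.9913 bits/symbol


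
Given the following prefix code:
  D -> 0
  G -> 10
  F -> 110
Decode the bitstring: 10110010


Decoding step by step:
Bits 10 -> G
Bits 110 -> F
Bits 0 -> D
Bits 10 -> G


Decoded message: GFDG


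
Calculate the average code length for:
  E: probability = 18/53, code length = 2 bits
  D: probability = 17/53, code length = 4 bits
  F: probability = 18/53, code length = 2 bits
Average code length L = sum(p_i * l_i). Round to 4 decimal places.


Weighted contributions p_i * l_i:
  E: (18/53) * 2 = 36/53
  D: (17/53) * 4 = 68/53
  F: (18/53) * 2 = 36/53
Sum = (36 + 68 + 36)/53 = 140/53

L = 140/53 = 2.6415 bits/symbol


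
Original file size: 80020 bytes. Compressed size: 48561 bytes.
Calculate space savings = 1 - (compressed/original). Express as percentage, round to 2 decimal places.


ratio = compressed/original = 48561/80020 = 0.606861
savings = 1 - ratio = 1 - 0.606861 = 0.393139
as a percentage: 0.393139 * 100 = 39.31%

Space savings = 1 - 48561/80020 = 39.31%


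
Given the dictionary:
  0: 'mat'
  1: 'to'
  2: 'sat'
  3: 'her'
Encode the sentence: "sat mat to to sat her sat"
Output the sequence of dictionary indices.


Look up each word in the dictionary:
  'sat' -> 2
  'mat' -> 0
  'to' -> 1
  'to' -> 1
  'sat' -> 2
  'her' -> 3
  'sat' -> 2

Encoded: [2, 0, 1, 1, 2, 3, 2]


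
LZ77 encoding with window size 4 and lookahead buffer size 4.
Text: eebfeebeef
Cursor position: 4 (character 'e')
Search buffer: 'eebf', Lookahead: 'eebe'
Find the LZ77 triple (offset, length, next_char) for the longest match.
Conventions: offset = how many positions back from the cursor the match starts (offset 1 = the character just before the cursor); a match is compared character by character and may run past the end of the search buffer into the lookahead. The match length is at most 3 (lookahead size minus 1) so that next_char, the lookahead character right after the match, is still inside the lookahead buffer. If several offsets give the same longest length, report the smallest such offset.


Try each offset into the search buffer:
  offset=1 (pos 3, char 'f'): match length 0
  offset=2 (pos 2, char 'b'): match length 0
  offset=3 (pos 1, char 'e'): match length 1
  offset=4 (pos 0, char 'e'): match length 3
Longest match has length 3 at offset 4.
next_char = character at position 4 + 3 = 7 -> 'e'

Best match: offset=4, length=3 (matching 'eeb' starting at position 0)
LZ77 triple: (4, 3, 'e')


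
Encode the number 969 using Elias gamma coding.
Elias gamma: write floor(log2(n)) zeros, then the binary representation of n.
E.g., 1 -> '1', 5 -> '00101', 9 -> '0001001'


num_bits = floor(log2(969)) + 1 = 10
leading_zeros = num_bits - 1 = 9
binary(969) = 1111001001

Elias gamma(969) = '000000000' + '1111001001' = 0000000001111001001 (19 bits)


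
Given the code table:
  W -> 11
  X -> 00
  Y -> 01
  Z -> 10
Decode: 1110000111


Decoding:
11 -> W
10 -> Z
00 -> X
01 -> Y
11 -> W


Result: WZXYW


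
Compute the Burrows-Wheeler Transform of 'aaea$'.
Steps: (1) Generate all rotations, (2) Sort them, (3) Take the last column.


Rotations (sorted):
  0: $aaea -> last char: a
  1: a$aae -> last char: e
  2: aaea$ -> last char: $
  3: aea$a -> last char: a
  4: ea$aa -> last char: a


BWT = ae$aa


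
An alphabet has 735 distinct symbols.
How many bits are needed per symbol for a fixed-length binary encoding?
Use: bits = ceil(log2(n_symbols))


log2(735) = 9.5216
Bracket: 2^9 = 512 < 735 <= 2^10 = 1024
So ceil(log2(735)) = 10

bits = ceil(log2(735)) = ceil(9.5216) = 10 bits


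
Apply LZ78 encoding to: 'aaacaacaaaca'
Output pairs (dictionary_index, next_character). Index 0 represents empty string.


LZ78 encoding steps:
Dictionary: {0: ''}
Step 1: w='' (idx 0), next='a' -> output (0, 'a'), add 'a' as idx 1
Step 2: w='a' (idx 1), next='a' -> output (1, 'a'), add 'aa' as idx 2
Step 3: w='' (idx 0), next='c' -> output (0, 'c'), add 'c' as idx 3
Step 4: w='aa' (idx 2), next='c' -> output (2, 'c'), add 'aac' as idx 4
Step 5: w='aa' (idx 2), next='a' -> output (2, 'a'), add 'aaa' as idx 5
Step 6: w='c' (idx 3), next='a' -> output (3, 'a'), add 'ca' as idx 6


Encoded: [(0, 'a'), (1, 'a'), (0, 'c'), (2, 'c'), (2, 'a'), (3, 'a')]


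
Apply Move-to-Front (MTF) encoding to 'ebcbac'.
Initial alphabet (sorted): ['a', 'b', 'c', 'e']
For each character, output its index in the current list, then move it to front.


MTF encoding:
'e': index 3 in ['a', 'b', 'c', 'e'] -> ['e', 'a', 'b', 'c']
'b': index 2 in ['e', 'a', 'b', 'c'] -> ['b', 'e', 'a', 'c']
'c': index 3 in ['b', 'e', 'a', 'c'] -> ['c', 'b', 'e', 'a']
'b': index 1 in ['c', 'b', 'e', 'a'] -> ['b', 'c', 'e', 'a']
'a': index 3 in ['b', 'c', 'e', 'a'] -> ['a', 'b', 'c', 'e']
'c': index 2 in ['a', 'b', 'c', 'e'] -> ['c', 'a', 'b', 'e']


Output: [3, 2, 3, 1, 3, 2]


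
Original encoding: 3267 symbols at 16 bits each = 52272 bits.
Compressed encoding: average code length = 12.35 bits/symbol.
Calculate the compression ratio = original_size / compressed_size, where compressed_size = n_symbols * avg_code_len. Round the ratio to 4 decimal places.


original_size = n_symbols * orig_bits = 3267 * 16 = 52272 bits
compressed_size = n_symbols * avg_code_len = 3267 * 12.35 = 40347.45 bits
ratio = original_size / compressed_size = 52272 / 40347.45 = 1.2955

Compression ratio = 1.2955


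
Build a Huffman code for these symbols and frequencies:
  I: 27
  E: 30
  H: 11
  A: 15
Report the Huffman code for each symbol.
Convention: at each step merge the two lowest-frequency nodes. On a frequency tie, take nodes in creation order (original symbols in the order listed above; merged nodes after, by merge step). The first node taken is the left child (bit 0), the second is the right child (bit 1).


Huffman tree construction:
Step 1: Merge H(11) + A(15) = 26
Step 2: Merge (H+A)(26) + I(27) = 53
Step 3: Merge E(30) + ((H+A)+I)(53) = 83
Read each symbol's code off the tree from the root (left child = 0, right child = 1).

Codes:
  I: 11 (length 2)
  E: 0 (length 1)
  H: 100 (length 3)
  A: 101 (length 3)
Average code length: 162/83 = 1.9518 bits/symbol


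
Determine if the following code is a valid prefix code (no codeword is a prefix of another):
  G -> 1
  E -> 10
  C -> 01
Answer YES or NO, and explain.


Checking each pair (does one codeword prefix another?):
  G='1' vs E='10': prefix -- VIOLATION

NO -- this is NOT a valid prefix code. G (1) is a prefix of E (10).


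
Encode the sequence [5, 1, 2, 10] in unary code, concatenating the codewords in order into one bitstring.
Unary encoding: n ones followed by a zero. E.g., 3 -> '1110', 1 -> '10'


Encode each number as n ones followed by a terminating 0:
  5 -> 111110 (6 bits)
  1 -> 10 (2 bits)
  2 -> 110 (3 bits)
  10 -> 11111111110 (11 bits)
Total length = 6 + 2 + 3 + 11 = 22 bits.

Unary([5, 1, 2, 10]) = 1111101011011111111110 (22 bits)


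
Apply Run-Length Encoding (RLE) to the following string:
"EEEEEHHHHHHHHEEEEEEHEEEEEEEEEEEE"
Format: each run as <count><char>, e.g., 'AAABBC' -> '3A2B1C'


Scanning runs left to right:
  i=0: run of 'E' x 5 -> '5E'
  i=5: run of 'H' x 8 -> '8H'
  i=13: run of 'E' x 6 -> '6E'
  i=19: run of 'H' x 1 -> '1H'
  i=20: run of 'E' x 12 -> '12E'

RLE = 5E8H6E1H12E


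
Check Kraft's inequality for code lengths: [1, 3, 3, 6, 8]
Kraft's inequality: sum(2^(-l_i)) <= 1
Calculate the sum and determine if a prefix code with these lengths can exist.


Sum = 2^(-1) + 2^(-3) + 2^(-3) + 2^(-6) + 2^(-8)
    = 0.5 + 0.125 + 0.125 + 0.015625 + 0.00390625
    = 197/256 = 0.76953125
Since 0.76953125 <= 1, Kraft's inequality IS satisfied.
A prefix code with these lengths CAN exist.

Kraft sum = 0.76953125. Satisfied.


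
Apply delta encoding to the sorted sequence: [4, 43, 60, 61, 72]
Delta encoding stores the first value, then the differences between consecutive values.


First value: 4
Deltas:
  43 - 4 = 39
  60 - 43 = 17
  61 - 60 = 1
  72 - 61 = 11


Delta encoded: [4, 39, 17, 1, 11]


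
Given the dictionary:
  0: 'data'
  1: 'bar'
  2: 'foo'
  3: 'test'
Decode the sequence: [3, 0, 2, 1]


Look up each index in the dictionary:
  3 -> 'test'
  0 -> 'data'
  2 -> 'foo'
  1 -> 'bar'

Decoded: "test data foo bar"


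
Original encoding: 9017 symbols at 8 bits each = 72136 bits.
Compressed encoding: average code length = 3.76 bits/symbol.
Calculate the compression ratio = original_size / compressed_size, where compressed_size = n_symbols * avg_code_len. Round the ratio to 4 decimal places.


original_size = n_symbols * orig_bits = 9017 * 8 = 72136 bits
compressed_size = n_symbols * avg_code_len = 9017 * 3.76 = 33903.92 bits
ratio = original_size / compressed_size = 72136 / 33903.92 = 2.1277

Compression ratio = 2.1277


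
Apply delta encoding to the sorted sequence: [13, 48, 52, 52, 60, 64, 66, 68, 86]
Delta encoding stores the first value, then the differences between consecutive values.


First value: 13
Deltas:
  48 - 13 = 35
  52 - 48 = 4
  52 - 52 = 0
  60 - 52 = 8
  64 - 60 = 4
  66 - 64 = 2
  68 - 66 = 2
  86 - 68 = 18


Delta encoded: [13, 35, 4, 0, 8, 4, 2, 2, 18]


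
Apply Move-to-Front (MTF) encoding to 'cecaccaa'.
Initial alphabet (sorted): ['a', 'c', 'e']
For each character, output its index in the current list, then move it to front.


MTF encoding:
'c': index 1 in ['a', 'c', 'e'] -> ['c', 'a', 'e']
'e': index 2 in ['c', 'a', 'e'] -> ['e', 'c', 'a']
'c': index 1 in ['e', 'c', 'a'] -> ['c', 'e', 'a']
'a': index 2 in ['c', 'e', 'a'] -> ['a', 'c', 'e']
'c': index 1 in ['a', 'c', 'e'] -> ['c', 'a', 'e']
'c': index 0 in ['c', 'a', 'e'] -> ['c', 'a', 'e']
'a': index 1 in ['c', 'a', 'e'] -> ['a', 'c', 'e']
'a': index 0 in ['a', 'c', 'e'] -> ['a', 'c', 'e']


Output: [1, 2, 1, 2, 1, 0, 1, 0]


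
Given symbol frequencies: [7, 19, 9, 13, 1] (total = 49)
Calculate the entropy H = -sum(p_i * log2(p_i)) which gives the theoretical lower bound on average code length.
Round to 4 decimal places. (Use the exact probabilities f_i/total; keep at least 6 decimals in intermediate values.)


Per-symbol terms -p_i * log2(p_i) with p_i = f_i/49:
  p = 7/49 = 0.142857: log2(p) = -2.807355, -p*log2(p) = 0.401051
  p = 19/49 = 0.387755: log2(p) = -1.366782, -p*log2(p) = 0.529977
  p = 9/49 = 0.183673: log2(p) = -2.444785, -p*log2(p) = 0.449042
  p = 13/49 = 0.265306: log2(p) = -1.914270, -p*log2(p) = 0.507868
  p = 1/49 = 0.020408: log2(p) = -5.614710, -p*log2(p) = 0.114586
H = 0.401051 + 0.529977 + 0.449042 + 0.507868 + 0.114586 = 2.002524

H = 2.0025 bits/symbol


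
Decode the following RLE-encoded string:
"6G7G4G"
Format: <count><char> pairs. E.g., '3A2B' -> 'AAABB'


Expanding each <count><char> pair:
  6G -> 'GGGGGG'
  7G -> 'GGGGGGG'
  4G -> 'GGGG'

Decoded = GGGGGGGGGGGGGGGGG


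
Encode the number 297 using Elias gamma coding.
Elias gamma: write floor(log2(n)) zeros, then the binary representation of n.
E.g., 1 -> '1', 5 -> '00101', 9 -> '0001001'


num_bits = floor(log2(297)) + 1 = 9
leading_zeros = num_bits - 1 = 8
binary(297) = 100101001

Elias gamma(297) = '00000000' + '100101001' = 00000000100101001 (17 bits)


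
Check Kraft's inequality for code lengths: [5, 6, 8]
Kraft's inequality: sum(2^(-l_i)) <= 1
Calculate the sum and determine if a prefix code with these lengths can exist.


Sum = 2^(-5) + 2^(-6) + 2^(-8)
    = 0.03125 + 0.015625 + 0.00390625
    = 13/256 = 0.05078125
Since 0.05078125 <= 1, Kraft's inequality IS satisfied.
A prefix code with these lengths CAN exist.

Kraft sum = 0.05078125. Satisfied.


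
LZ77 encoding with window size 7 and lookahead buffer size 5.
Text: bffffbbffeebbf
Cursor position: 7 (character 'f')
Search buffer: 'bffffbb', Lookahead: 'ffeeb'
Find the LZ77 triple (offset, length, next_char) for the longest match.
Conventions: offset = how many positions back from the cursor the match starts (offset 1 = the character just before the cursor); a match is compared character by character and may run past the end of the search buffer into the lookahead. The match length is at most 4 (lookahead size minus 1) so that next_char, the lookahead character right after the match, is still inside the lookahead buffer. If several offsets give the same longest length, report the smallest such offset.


Try each offset into the search buffer:
  offset=1 (pos 6, char 'b'): match length 0
  offset=2 (pos 5, char 'b'): match length 0
  offset=3 (pos 4, char 'f'): match length 1
  offset=4 (pos 3, char 'f'): match length 2
  offset=5 (pos 2, char 'f'): match length 2
  offset=6 (pos 1, char 'f'): match length 2
  offset=7 (pos 0, char 'b'): match length 0
Longest match has length 2, found at offsets 4, 5, 6; take the smallest, offset 4.
next_char = character at position 7 + 2 = 9 -> 'e'

Best match: offset=4, length=2 (matching 'ff' starting at position 3)
LZ77 triple: (4, 2, 'e')


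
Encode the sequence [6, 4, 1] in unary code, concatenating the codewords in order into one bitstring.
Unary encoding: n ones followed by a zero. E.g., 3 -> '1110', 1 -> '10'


Encode each number as n ones followed by a terminating 0:
  6 -> 1111110 (7 bits)
  4 -> 11110 (5 bits)
  1 -> 10 (2 bits)
Total length = 7 + 5 + 2 = 14 bits.

Unary([6, 4, 1]) = 11111101111010 (14 bits)


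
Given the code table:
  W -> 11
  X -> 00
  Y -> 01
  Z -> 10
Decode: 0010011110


Decoding:
00 -> X
10 -> Z
01 -> Y
11 -> W
10 -> Z


Result: XZYWZ


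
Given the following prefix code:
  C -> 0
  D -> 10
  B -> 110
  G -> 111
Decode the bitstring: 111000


Decoding step by step:
Bits 111 -> G
Bits 0 -> C
Bits 0 -> C
Bits 0 -> C


Decoded message: GCCC


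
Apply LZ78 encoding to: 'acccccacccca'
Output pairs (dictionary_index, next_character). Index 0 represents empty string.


LZ78 encoding steps:
Dictionary: {0: ''}
Step 1: w='' (idx 0), next='a' -> output (0, 'a'), add 'a' as idx 1
Step 2: w='' (idx 0), next='c' -> output (0, 'c'), add 'c' as idx 2
Step 3: w='c' (idx 2), next='c' -> output (2, 'c'), add 'cc' as idx 3
Step 4: w='cc' (idx 3), next='a' -> output (3, 'a'), add 'cca' as idx 4
Step 5: w='cc' (idx 3), next='c' -> output (3, 'c'), add 'ccc' as idx 5
Step 6: w='c' (idx 2), next='a' -> output (2, 'a'), add 'ca' as idx 6


Encoded: [(0, 'a'), (0, 'c'), (2, 'c'), (3, 'a'), (3, 'c'), (2, 'a')]


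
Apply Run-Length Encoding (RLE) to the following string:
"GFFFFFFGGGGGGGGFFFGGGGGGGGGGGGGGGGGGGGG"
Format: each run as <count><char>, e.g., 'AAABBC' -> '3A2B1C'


Scanning runs left to right:
  i=0: run of 'G' x 1 -> '1G'
  i=1: run of 'F' x 6 -> '6F'
  i=7: run of 'G' x 8 -> '8G'
  i=15: run of 'F' x 3 -> '3F'
  i=18: run of 'G' x 21 -> '21G'

RLE = 1G6F8G3F21G


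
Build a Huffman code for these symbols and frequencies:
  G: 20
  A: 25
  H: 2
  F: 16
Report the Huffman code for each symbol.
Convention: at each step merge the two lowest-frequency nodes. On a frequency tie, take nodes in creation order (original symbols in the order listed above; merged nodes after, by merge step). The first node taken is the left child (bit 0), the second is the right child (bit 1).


Huffman tree construction:
Step 1: Merge H(2) + F(16) = 18
Step 2: Merge (H+F)(18) + G(20) = 38
Step 3: Merge A(25) + ((H+F)+G)(38) = 63
Read each symbol's code off the tree from the root (left child = 0, right child = 1).

Codes:
  G: 11 (length 2)
  A: 0 (length 1)
  H: 100 (length 3)
  F: 101 (length 3)
Average code length: 119/63 = 1.8889 bits/symbol


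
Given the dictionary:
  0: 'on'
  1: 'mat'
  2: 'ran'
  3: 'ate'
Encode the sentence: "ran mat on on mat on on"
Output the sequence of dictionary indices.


Look up each word in the dictionary:
  'ran' -> 2
  'mat' -> 1
  'on' -> 0
  'on' -> 0
  'mat' -> 1
  'on' -> 0
  'on' -> 0

Encoded: [2, 1, 0, 0, 1, 0, 0]


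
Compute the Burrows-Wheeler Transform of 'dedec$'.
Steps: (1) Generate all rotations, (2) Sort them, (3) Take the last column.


Rotations (sorted):
  0: $dedec -> last char: c
  1: c$dede -> last char: e
  2: dec$de -> last char: e
  3: dedec$ -> last char: $
  4: ec$ded -> last char: d
  5: edec$d -> last char: d


BWT = cee$dd


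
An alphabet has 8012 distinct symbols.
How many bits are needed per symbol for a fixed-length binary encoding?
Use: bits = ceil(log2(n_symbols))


log2(8012) = 12.9679
Bracket: 2^12 = 4096 < 8012 <= 2^13 = 8192
So ceil(log2(8012)) = 13

bits = ceil(log2(8012)) = ceil(12.9679) = 13 bits


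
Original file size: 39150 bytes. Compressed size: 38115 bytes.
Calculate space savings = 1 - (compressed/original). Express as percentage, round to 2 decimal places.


ratio = compressed/original = 38115/39150 = 0.973563
savings = 1 - ratio = 1 - 0.973563 = 0.026437
as a percentage: 0.026437 * 100 = 2.64%

Space savings = 1 - 38115/39150 = 2.64%


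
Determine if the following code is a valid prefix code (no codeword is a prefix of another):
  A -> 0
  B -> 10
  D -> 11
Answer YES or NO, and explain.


Checking each pair (does one codeword prefix another?):
  A='0' vs B='10': no prefix
  A='0' vs D='11': no prefix
  B='10' vs A='0': no prefix
  B='10' vs D='11': no prefix
  D='11' vs A='0': no prefix
  D='11' vs B='10': no prefix
No violation found over all pairs.

YES -- this is a valid prefix code. No codeword is a prefix of any other codeword.


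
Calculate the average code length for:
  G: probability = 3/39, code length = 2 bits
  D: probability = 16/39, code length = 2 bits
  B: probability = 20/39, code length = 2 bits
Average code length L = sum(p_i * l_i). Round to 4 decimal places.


Weighted contributions p_i * l_i:
  G: (3/39) * 2 = 6/39
  D: (16/39) * 2 = 32/39
  B: (20/39) * 2 = 40/39
Sum = (6 + 32 + 40)/39 = 78/39

L = 78/39 = 2.0000 bits/symbol


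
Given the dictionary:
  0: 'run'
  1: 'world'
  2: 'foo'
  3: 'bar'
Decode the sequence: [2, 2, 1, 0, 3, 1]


Look up each index in the dictionary:
  2 -> 'foo'
  2 -> 'foo'
  1 -> 'world'
  0 -> 'run'
  3 -> 'bar'
  1 -> 'world'

Decoded: "foo foo world run bar world"


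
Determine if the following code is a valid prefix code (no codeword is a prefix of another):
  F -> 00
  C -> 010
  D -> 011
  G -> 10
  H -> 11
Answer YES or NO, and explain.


Checking each pair (does one codeword prefix another?):
  F='00' vs C='010': no prefix
  F='00' vs D='011': no prefix
  F='00' vs G='10': no prefix
  F='00' vs H='11': no prefix
  C='010' vs F='00': no prefix
  C='010' vs D='011': no prefix
  C='010' vs G='10': no prefix
  C='010' vs H='11': no prefix
  D='011' vs F='00': no prefix
  D='011' vs C='010': no prefix
  D='011' vs G='10': no prefix
  D='011' vs H='11': no prefix
  G='10' vs F='00': no prefix
  G='10' vs C='010': no prefix
  G='10' vs D='011': no prefix
  G='10' vs H='11': no prefix
  H='11' vs F='00': no prefix
  H='11' vs C='010': no prefix
  H='11' vs D='011': no prefix
  H='11' vs G='10': no prefix
No violation found over all pairs.

YES -- this is a valid prefix code. No codeword is a prefix of any other codeword.


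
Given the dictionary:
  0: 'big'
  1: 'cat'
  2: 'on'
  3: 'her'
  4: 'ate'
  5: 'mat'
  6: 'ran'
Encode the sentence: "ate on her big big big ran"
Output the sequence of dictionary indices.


Look up each word in the dictionary:
  'ate' -> 4
  'on' -> 2
  'her' -> 3
  'big' -> 0
  'big' -> 0
  'big' -> 0
  'ran' -> 6

Encoded: [4, 2, 3, 0, 0, 0, 6]


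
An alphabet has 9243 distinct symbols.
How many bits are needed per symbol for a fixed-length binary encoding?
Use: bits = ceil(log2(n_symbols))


log2(9243) = 13.1741
Bracket: 2^13 = 8192 < 9243 <= 2^14 = 16384
So ceil(log2(9243)) = 14

bits = ceil(log2(9243)) = ceil(13.1741) = 14 bits


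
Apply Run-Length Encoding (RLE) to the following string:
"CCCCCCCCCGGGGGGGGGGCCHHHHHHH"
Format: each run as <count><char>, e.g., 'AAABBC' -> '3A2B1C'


Scanning runs left to right:
  i=0: run of 'C' x 9 -> '9C'
  i=9: run of 'G' x 10 -> '10G'
  i=19: run of 'C' x 2 -> '2C'
  i=21: run of 'H' x 7 -> '7H'

RLE = 9C10G2C7H


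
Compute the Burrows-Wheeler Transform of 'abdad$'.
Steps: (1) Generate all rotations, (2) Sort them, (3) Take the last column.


Rotations (sorted):
  0: $abdad -> last char: d
  1: abdad$ -> last char: $
  2: ad$abd -> last char: d
  3: bdad$a -> last char: a
  4: d$abda -> last char: a
  5: dad$ab -> last char: b


BWT = d$daab


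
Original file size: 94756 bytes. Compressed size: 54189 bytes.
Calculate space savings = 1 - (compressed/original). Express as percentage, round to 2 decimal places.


ratio = compressed/original = 54189/94756 = 0.571879
savings = 1 - ratio = 1 - 0.571879 = 0.428121
as a percentage: 0.428121 * 100 = 42.81%

Space savings = 1 - 54189/94756 = 42.81%


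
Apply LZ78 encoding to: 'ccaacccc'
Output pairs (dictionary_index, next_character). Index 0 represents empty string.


LZ78 encoding steps:
Dictionary: {0: ''}
Step 1: w='' (idx 0), next='c' -> output (0, 'c'), add 'c' as idx 1
Step 2: w='c' (idx 1), next='a' -> output (1, 'a'), add 'ca' as idx 2
Step 3: w='' (idx 0), next='a' -> output (0, 'a'), add 'a' as idx 3
Step 4: w='c' (idx 1), next='c' -> output (1, 'c'), add 'cc' as idx 4
Step 5: w='cc' (idx 4), end of input -> output (4, '')


Encoded: [(0, 'c'), (1, 'a'), (0, 'a'), (1, 'c'), (4, '')]


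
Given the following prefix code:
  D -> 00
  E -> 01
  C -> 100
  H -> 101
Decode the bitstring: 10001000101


Decoding step by step:
Bits 100 -> C
Bits 01 -> E
Bits 00 -> D
Bits 01 -> E
Bits 01 -> E


Decoded message: CEDEE


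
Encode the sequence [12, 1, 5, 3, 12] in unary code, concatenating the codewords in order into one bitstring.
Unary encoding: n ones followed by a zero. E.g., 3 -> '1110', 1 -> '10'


Encode each number as n ones followed by a terminating 0:
  12 -> 1111111111110 (13 bits)
  1 -> 10 (2 bits)
  5 -> 111110 (6 bits)
  3 -> 1110 (4 bits)
  12 -> 1111111111110 (13 bits)
Total length = 13 + 2 + 6 + 4 + 13 = 38 bits.

Unary([12, 1, 5, 3, 12]) = 11111111111101011111011101111111111110 (38 bits)


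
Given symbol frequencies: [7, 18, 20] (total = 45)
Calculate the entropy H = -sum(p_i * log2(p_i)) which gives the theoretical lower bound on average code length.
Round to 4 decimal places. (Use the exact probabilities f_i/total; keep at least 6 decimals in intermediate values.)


Per-symbol terms -p_i * log2(p_i) with p_i = f_i/45:
  p = 7/45 = 0.155556: log2(p) = -2.684498, -p*log2(p) = 0.417589
  p = 18/45 = 0.400000: log2(p) = -1.321928, -p*log2(p) = 0.528771
  p = 20/45 = 0.444444: log2(p) = -1.169925, -p*log2(p) = 0.519967
H = 0.417589 + 0.528771 + 0.519967 = 1.466327

H = 1.4663 bits/symbol


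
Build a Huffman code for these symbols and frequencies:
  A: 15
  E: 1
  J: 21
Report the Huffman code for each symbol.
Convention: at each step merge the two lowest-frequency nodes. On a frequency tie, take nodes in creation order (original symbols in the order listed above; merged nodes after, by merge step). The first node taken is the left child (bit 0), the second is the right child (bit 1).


Huffman tree construction:
Step 1: Merge E(1) + A(15) = 16
Step 2: Merge (E+A)(16) + J(21) = 37
Read each symbol's code off the tree from the root (left child = 0, right child = 1).

Codes:
  A: 01 (length 2)
  E: 00 (length 2)
  J: 1 (length 1)
Average code length: 53/37 = 1.4324 bits/symbol


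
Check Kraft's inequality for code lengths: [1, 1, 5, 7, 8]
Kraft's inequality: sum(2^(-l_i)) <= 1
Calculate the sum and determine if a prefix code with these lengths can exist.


Sum = 2^(-1) + 2^(-1) + 2^(-5) + 2^(-7) + 2^(-8)
    = 0.5 + 0.5 + 0.03125 + 0.0078125 + 0.00390625
    = 267/256 = 1.04296875
Since 1.04296875 > 1, Kraft's inequality is NOT satisfied.
A prefix code with these lengths CANNOT exist.

Kraft sum = 1.04296875. Not satisfied.


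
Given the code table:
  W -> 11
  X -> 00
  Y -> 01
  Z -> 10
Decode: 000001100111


Decoding:
00 -> X
00 -> X
01 -> Y
10 -> Z
01 -> Y
11 -> W


Result: XXYZYW


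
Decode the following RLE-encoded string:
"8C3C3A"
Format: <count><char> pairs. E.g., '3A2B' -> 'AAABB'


Expanding each <count><char> pair:
  8C -> 'CCCCCCCC'
  3C -> 'CCC'
  3A -> 'AAA'

Decoded = CCCCCCCCCCCAAA


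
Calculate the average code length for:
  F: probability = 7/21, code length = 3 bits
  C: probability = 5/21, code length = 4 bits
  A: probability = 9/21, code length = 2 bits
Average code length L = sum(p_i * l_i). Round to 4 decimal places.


Weighted contributions p_i * l_i:
  F: (7/21) * 3 = 21/21
  C: (5/21) * 4 = 20/21
  A: (9/21) * 2 = 18/21
Sum = (21 + 20 + 18)/21 = 59/21

L = 59/21 = 2.8095 bits/symbol


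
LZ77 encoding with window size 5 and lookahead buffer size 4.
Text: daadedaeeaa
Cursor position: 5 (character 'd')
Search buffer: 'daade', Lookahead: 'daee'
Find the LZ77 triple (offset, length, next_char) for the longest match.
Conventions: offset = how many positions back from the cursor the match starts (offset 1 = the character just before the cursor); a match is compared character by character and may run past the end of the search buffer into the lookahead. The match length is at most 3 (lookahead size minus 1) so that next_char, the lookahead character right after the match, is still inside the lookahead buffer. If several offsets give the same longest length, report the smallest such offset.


Try each offset into the search buffer:
  offset=1 (pos 4, char 'e'): match length 0
  offset=2 (pos 3, char 'd'): match length 1
  offset=3 (pos 2, char 'a'): match length 0
  offset=4 (pos 1, char 'a'): match length 0
  offset=5 (pos 0, char 'd'): match length 2
Longest match has length 2 at offset 5.
next_char = character at position 5 + 2 = 7 -> 'e'

Best match: offset=5, length=2 (matching 'da' starting at position 0)
LZ77 triple: (5, 2, 'e')


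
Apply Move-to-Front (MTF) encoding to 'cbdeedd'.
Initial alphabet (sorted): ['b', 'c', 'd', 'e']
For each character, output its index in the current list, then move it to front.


MTF encoding:
'c': index 1 in ['b', 'c', 'd', 'e'] -> ['c', 'b', 'd', 'e']
'b': index 1 in ['c', 'b', 'd', 'e'] -> ['b', 'c', 'd', 'e']
'd': index 2 in ['b', 'c', 'd', 'e'] -> ['d', 'b', 'c', 'e']
'e': index 3 in ['d', 'b', 'c', 'e'] -> ['e', 'd', 'b', 'c']
'e': index 0 in ['e', 'd', 'b', 'c'] -> ['e', 'd', 'b', 'c']
'd': index 1 in ['e', 'd', 'b', 'c'] -> ['d', 'e', 'b', 'c']
'd': index 0 in ['d', 'e', 'b', 'c'] -> ['d', 'e', 'b', 'c']


Output: [1, 1, 2, 3, 0, 1, 0]


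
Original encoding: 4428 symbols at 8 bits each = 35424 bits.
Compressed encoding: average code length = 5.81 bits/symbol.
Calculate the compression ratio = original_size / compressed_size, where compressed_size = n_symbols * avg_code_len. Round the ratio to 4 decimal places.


original_size = n_symbols * orig_bits = 4428 * 8 = 35424 bits
compressed_size = n_symbols * avg_code_len = 4428 * 5.81 = 25726.68 bits
ratio = original_size / compressed_size = 35424 / 25726.68 = 1.3769

Compression ratio = 1.3769


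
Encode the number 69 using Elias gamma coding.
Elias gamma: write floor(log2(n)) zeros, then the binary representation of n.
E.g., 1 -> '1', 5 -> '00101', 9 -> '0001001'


num_bits = floor(log2(69)) + 1 = 7
leading_zeros = num_bits - 1 = 6
binary(69) = 1000101

Elias gamma(69) = '000000' + '1000101' = 0000001000101 (13 bits)


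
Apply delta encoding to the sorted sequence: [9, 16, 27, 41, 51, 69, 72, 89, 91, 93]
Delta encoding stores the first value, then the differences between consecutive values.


First value: 9
Deltas:
  16 - 9 = 7
  27 - 16 = 11
  41 - 27 = 14
  51 - 41 = 10
  69 - 51 = 18
  72 - 69 = 3
  89 - 72 = 17
  91 - 89 = 2
  93 - 91 = 2


Delta encoded: [9, 7, 11, 14, 10, 18, 3, 17, 2, 2]


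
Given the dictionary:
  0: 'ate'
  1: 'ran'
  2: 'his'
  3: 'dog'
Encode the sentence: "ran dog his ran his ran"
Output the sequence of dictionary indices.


Look up each word in the dictionary:
  'ran' -> 1
  'dog' -> 3
  'his' -> 2
  'ran' -> 1
  'his' -> 2
  'ran' -> 1

Encoded: [1, 3, 2, 1, 2, 1]


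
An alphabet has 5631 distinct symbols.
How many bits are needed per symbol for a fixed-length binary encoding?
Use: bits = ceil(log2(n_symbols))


log2(5631) = 12.4592
Bracket: 2^12 = 4096 < 5631 <= 2^13 = 8192
So ceil(log2(5631)) = 13

bits = ceil(log2(5631)) = ceil(12.4592) = 13 bits


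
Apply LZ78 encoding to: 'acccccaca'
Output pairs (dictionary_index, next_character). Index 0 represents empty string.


LZ78 encoding steps:
Dictionary: {0: ''}
Step 1: w='' (idx 0), next='a' -> output (0, 'a'), add 'a' as idx 1
Step 2: w='' (idx 0), next='c' -> output (0, 'c'), add 'c' as idx 2
Step 3: w='c' (idx 2), next='c' -> output (2, 'c'), add 'cc' as idx 3
Step 4: w='cc' (idx 3), next='a' -> output (3, 'a'), add 'cca' as idx 4
Step 5: w='c' (idx 2), next='a' -> output (2, 'a'), add 'ca' as idx 5


Encoded: [(0, 'a'), (0, 'c'), (2, 'c'), (3, 'a'), (2, 'a')]


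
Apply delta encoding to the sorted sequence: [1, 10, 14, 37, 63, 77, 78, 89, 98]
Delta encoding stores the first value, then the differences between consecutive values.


First value: 1
Deltas:
  10 - 1 = 9
  14 - 10 = 4
  37 - 14 = 23
  63 - 37 = 26
  77 - 63 = 14
  78 - 77 = 1
  89 - 78 = 11
  98 - 89 = 9


Delta encoded: [1, 9, 4, 23, 26, 14, 1, 11, 9]


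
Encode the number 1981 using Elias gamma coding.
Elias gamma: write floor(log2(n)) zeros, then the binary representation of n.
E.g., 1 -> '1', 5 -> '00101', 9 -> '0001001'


num_bits = floor(log2(1981)) + 1 = 11
leading_zeros = num_bits - 1 = 10
binary(1981) = 11110111101

Elias gamma(1981) = '0000000000' + '11110111101' = 000000000011110111101 (21 bits)


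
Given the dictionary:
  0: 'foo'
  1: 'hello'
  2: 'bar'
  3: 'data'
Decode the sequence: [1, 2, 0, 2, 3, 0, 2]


Look up each index in the dictionary:
  1 -> 'hello'
  2 -> 'bar'
  0 -> 'foo'
  2 -> 'bar'
  3 -> 'data'
  0 -> 'foo'
  2 -> 'bar'

Decoded: "hello bar foo bar data foo bar"


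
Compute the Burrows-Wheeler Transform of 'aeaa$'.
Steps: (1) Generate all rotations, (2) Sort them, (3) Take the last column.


Rotations (sorted):
  0: $aeaa -> last char: a
  1: a$aea -> last char: a
  2: aa$ae -> last char: e
  3: aeaa$ -> last char: $
  4: eaa$a -> last char: a


BWT = aae$a
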